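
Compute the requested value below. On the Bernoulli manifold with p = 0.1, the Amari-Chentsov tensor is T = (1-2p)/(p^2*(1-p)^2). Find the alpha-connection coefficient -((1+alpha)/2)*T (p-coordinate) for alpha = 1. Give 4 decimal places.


Skewness (Amari-Chentsov) tensor: T = (1-2p)/(p^2*(1-p)^2).
p = 0.1, 1-2p = 0.8, p^2 = 0.01, (1-p)^2 = 0.81.
T = 0.8/(0.01 * 0.81) = 98.765432.
In the p-coordinate, Gamma^(alpha) = Gamma^(0) - (alpha/2)*T with Gamma^(0) = (1/2)*g'(p) = -T/2,
so Gamma^(alpha) = -((1+alpha)/2)*T.
alpha = 1, -(1+alpha)/2 = -1.0.
Gamma = -1.0 * 98.765432 = -98.7654

-98.7654


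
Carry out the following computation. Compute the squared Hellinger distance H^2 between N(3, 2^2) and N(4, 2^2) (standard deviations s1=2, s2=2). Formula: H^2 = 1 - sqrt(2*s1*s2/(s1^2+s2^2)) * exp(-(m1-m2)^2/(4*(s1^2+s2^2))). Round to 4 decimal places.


Squared Hellinger distance for Gaussians:
H^2 = 1 - sqrt(2*s1*s2/(s1^2+s2^2)) * exp(-(m1-m2)^2/(4*(s1^2+s2^2))).
s1^2 = 4, s2^2 = 4, s1^2+s2^2 = 8.
sqrt(2*2*2/(8)) = 1.0.
(m1-m2)^2 = (-1)^2 = 1.
exp(-1/(4*8)) = exp(-0.03125) = 0.969233.
H^2 = 1 - 1.0*0.969233 = 0.0308

0.0308


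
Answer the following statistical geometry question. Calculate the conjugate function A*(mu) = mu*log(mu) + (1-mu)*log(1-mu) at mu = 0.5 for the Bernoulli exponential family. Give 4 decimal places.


Legendre transform for Bernoulli:
A*(mu) = mu*log(mu) + (1-mu)*log(1-mu).
mu = 0.5, 1-mu = 0.5.
mu*log(mu) = 0.5*log(0.5) = -0.346574.
(1-mu)*log(1-mu) = 0.5*log(0.5) = -0.346574.
A* = -0.346574 + -0.346574 = -0.6931

-0.6931


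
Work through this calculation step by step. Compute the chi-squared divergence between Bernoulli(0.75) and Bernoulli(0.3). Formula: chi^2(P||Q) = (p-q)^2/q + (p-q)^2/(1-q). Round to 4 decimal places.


Chi-squared divergence between Bernoulli distributions:
chi^2 = (p-q)^2/q + (p-q)^2/(1-q).
p = 0.75, q = 0.3, p-q = 0.45.
(p-q)^2 = 0.2025.
term1 = 0.2025/0.3 = 0.675.
term2 = 0.2025/0.7 = 0.289286.
chi^2 = 0.675 + 0.289286 = 0.9643

0.9643


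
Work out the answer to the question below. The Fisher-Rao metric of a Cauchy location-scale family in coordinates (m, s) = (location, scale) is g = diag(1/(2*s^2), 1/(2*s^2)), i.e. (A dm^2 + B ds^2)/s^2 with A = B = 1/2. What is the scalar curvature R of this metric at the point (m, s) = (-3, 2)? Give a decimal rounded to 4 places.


The metric has the form g = (A dm^2 + B ds^2)/s^2 with A = 1/2, B = 1/2.
Substitute u = sqrt(A/B)*m: g = B*(du^2 + ds^2)/s^2, i.e. B times the
Poincare upper half-plane metric, which has constant Gaussian curvature -1.
Scaling a 2D metric by a constant c divides the Gaussian curvature by c,
so K = -1/B = -1/(1/2) = -2.0000 everywhere (the point (m, s) = (-3, 2) is irrelevant:
the curvature is constant).
Scalar curvature in dimension 2: R = 2K = -2/(1/2) = -4.0000.

-4.0000


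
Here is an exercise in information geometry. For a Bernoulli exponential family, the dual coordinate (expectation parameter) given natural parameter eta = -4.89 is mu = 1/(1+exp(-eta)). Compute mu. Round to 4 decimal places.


Dual coordinate (expectation parameter) for Bernoulli:
mu = 1/(1+exp(-eta)).
eta = -4.89.
exp(-eta) = exp(4.89) = 132.953574.
mu = 1/(1+132.953574) = 0.0075

0.0075


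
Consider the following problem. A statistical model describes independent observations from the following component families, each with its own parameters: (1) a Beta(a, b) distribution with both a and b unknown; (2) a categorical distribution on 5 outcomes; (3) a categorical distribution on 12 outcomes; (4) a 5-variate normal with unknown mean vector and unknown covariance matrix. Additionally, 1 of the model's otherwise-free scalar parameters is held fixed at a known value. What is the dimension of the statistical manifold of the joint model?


The dimension of a statistical manifold equals the number of free
(independent) real parameters of the model. For a product of independent
blocks the parameter counts add.
- Beta (a, b): 2.
- categorical on 5 outcomes (probabilities sum to 1): 5-1 = 4.
- categorical on 12 outcomes (probabilities sum to 1): 12-1 = 11.
- 5-variate normal: 5 (mean) + 5*6/2 = 15 (symmetric covariance) = 20.
Total = 2 + 4 + 11 + 20 = 37.
1 parameter(s) fixed at known values: 37 - 1 = 36.
Dimension = 36

36


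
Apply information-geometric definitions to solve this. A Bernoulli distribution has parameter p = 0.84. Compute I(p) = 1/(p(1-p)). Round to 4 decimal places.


For Bernoulli(p), Fisher information is I(p) = 1/(p*(1-p)).
p = 0.84, 1-p = 0.16.
p*(1-p) = 0.1344.
I(p) = 1/0.1344 = 7.4405

7.4405


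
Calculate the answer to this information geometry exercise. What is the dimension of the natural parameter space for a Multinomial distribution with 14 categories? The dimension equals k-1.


Exponential family dimension calculation:
For Multinomial with k=14 categories, dim = k-1 = 13.

13


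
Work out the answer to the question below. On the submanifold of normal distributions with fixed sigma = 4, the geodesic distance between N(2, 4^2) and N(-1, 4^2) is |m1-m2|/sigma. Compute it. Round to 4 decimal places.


On the fixed-variance normal subfamily, geodesic distance = |m1-m2|/sigma.
|2 - -1| = 3.
sigma = 4.
d = 3/4 = 0.7500

0.7500


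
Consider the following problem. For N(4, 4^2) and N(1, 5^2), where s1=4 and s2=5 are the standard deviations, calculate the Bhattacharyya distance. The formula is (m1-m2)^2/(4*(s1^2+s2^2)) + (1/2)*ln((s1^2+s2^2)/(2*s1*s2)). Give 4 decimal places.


Bhattacharyya distance between two Gaussians:
DB = (m1-m2)^2/(4*(s1^2+s2^2)) + (1/2)*ln((s1^2+s2^2)/(2*s1*s2)).
(m1-m2)^2 = (3)^2 = 9.
s1^2+s2^2 = 16 + 25 = 41.
term1 = 9/164 = 0.054878.
term2 = 0.5*ln(41/40.0) = 0.012346.
DB = 0.054878 + 0.012346 = 0.0672

0.0672


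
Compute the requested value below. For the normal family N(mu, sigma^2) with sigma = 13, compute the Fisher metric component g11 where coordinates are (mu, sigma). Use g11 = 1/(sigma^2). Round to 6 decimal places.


For the 2-parameter normal family, the Fisher metric has:
  g11 = 1/sigma^2, g22 = 2/sigma^2.
sigma = 13, sigma^2 = 169.
g11 = 0.005917

0.005917


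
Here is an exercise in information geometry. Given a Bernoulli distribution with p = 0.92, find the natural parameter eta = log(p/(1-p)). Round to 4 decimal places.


Natural parameter for Bernoulli: eta = log(p/(1-p)).
p = 0.92, 1-p = 0.08.
p/(1-p) = 11.5.
eta = log(11.5) = 2.4423

2.4423


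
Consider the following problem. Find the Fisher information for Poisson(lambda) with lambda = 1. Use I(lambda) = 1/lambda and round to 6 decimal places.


Fisher information for Poisson: I(lambda) = 1/lambda.
lambda = 1.
I(lambda) = 1/1 = 1.000000

1.000000


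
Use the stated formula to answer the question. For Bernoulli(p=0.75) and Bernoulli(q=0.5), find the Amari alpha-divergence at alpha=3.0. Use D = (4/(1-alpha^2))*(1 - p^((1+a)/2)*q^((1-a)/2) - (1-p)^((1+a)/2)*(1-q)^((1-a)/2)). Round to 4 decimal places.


Amari alpha-divergence:
D = (4/(1-alpha^2))*(1 - p^((1+a)/2)*q^((1-a)/2) - (1-p)^((1+a)/2)*(1-q)^((1-a)/2)).
alpha = 3.0, p = 0.75, q = 0.5.
e1 = (1+alpha)/2 = 2.0, e2 = (1-alpha)/2 = -1.0.
t1 = p^e1 * q^e2 = 0.75^2.0 * 0.5^-1.0 = 1.125.
t2 = (1-p)^e1 * (1-q)^e2 = 0.25^2.0 * 0.5^-1.0 = 0.125.
4/(1-alpha^2) = -0.5.
D = -0.5*(1 - 1.125 - 0.125) = 0.1250

0.1250


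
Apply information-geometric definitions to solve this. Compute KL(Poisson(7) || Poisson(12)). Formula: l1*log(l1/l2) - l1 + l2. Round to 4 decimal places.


KL divergence for Poisson:
KL = l1*log(l1/l2) - l1 + l2.
l1 = 7, l2 = 12.
log(7/12) = -0.538997.
l1*log(l1/l2) = 7 * -0.538997 = -3.772976.
KL = -3.772976 - 7 + 12 = 1.2270

1.2270


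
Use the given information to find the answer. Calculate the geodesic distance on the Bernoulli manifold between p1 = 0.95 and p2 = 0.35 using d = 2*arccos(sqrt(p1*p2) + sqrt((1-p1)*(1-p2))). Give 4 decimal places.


Geodesic distance on Bernoulli manifold:
d(p1,p2) = 2*arccos(sqrt(p1*p2) + sqrt((1-p1)*(1-p2))).
sqrt(p1*p2) = sqrt(0.95*0.35) = 0.576628.
sqrt((1-p1)*(1-p2)) = sqrt(0.05*0.65) = 0.180278.
arg = 0.576628 + 0.180278 = 0.756906.
d = 2*arccos(0.756906) = 1.4245

1.4245


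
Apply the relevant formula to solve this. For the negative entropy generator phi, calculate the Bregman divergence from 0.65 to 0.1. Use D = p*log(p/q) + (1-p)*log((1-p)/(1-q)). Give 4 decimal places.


Bregman divergence with negative entropy generator:
D = p*log(p/q) + (1-p)*log((1-p)/(1-q)).
p = 0.65, q = 0.1.
p*log(p/q) = 0.65*log(0.65/0.1) = 1.216671.
(1-p)*log((1-p)/(1-q)) = 0.35*log(0.35/0.9) = -0.330562.
D = 1.216671 + -0.330562 = 0.8861

0.8861


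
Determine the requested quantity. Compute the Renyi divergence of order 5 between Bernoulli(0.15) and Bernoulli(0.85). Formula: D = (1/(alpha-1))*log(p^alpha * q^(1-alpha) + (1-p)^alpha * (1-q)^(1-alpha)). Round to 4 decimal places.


Renyi divergence of order alpha between Bernoulli distributions:
D = (1/(alpha-1))*log(p^alpha * q^(1-alpha) + (1-p)^alpha * (1-q)^(1-alpha)).
alpha = 5, p = 0.15, q = 0.85.
p^alpha * q^(1-alpha) = 0.15^5 * 0.85^-4 = 0.000145.
(1-p)^alpha * (1-q)^(1-alpha) = 0.85^5 * 0.15^-4 = 876.454938.
sum = 0.000145 + 876.454938 = 876.455084.
D = (1/4)*log(876.455084) = 1.6940

1.6940


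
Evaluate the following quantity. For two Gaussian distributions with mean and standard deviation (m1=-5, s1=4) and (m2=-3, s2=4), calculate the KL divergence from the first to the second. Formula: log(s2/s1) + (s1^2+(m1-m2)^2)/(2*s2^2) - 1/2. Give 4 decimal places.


KL divergence between normal distributions:
KL = log(s2/s1) + (s1^2 + (m1-m2)^2)/(2*s2^2) - 1/2.
log(4/4) = 0.0.
(4^2 + (-5--3)^2)/(2*4^2) = (16 + 4)/32 = 0.625.
KL = 0.0 + 0.625 - 0.5 = 0.1250

0.1250


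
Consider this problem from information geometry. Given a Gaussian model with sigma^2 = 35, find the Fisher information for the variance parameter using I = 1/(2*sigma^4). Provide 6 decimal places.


Fisher information for variance: I(sigma^2) = 1/(2*sigma^4).
sigma^2 = 35, so sigma^4 = 1225.
I = 1/(2*1225) = 1/2450 = 0.000408

0.000408


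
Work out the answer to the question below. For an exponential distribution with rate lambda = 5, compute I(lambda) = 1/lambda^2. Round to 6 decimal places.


Fisher information for exponential: I(lambda) = 1/lambda^2.
lambda = 5, lambda^2 = 25.
I = 1/25 = 0.040000

0.040000


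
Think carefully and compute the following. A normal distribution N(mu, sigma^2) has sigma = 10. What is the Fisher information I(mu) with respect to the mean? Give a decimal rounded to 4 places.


The Fisher information for the mean of a normal distribution is I(mu) = 1/sigma^2.
sigma = 10, so sigma^2 = 100.
I(mu) = 1/100 = 0.0100

0.0100


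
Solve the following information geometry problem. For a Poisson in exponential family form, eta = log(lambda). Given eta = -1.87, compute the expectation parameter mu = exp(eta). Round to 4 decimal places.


Expectation parameter for Poisson exponential family:
mu = exp(eta).
eta = -1.87.
mu = exp(-1.87) = 0.1541

0.1541


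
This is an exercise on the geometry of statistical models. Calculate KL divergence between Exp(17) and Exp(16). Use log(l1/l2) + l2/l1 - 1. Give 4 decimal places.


KL divergence for exponential family:
KL = log(l1/l2) + l2/l1 - 1.
log(17/16) = 0.060625.
16/17 = 0.941176.
KL = 0.060625 + 0.941176 - 1 = 0.0018

0.0018


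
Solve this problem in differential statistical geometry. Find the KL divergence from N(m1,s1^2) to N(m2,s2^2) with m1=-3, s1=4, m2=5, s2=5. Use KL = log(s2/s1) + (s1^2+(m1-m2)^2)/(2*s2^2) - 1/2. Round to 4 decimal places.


KL divergence between normal distributions:
KL = log(s2/s1) + (s1^2 + (m1-m2)^2)/(2*s2^2) - 1/2.
log(5/4) = 0.223144.
(4^2 + (-3-5)^2)/(2*5^2) = (16 + 64)/50 = 1.6.
KL = 0.223144 + 1.6 - 0.5 = 1.3231

1.3231


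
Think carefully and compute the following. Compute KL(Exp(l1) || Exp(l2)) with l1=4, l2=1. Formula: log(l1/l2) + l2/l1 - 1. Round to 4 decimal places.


KL divergence for exponential family:
KL = log(l1/l2) + l2/l1 - 1.
log(4/1) = 1.386294.
1/4 = 0.25.
KL = 1.386294 + 0.25 - 1 = 0.6363

0.6363


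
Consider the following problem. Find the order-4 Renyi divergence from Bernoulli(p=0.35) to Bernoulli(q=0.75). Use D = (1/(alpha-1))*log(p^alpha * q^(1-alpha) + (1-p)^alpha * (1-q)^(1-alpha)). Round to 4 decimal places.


Renyi divergence of order alpha between Bernoulli distributions:
D = (1/(alpha-1))*log(p^alpha * q^(1-alpha) + (1-p)^alpha * (1-q)^(1-alpha)).
alpha = 4, p = 0.35, q = 0.75.
p^alpha * q^(1-alpha) = 0.35^4 * 0.75^-3 = 0.03557.
(1-p)^alpha * (1-q)^(1-alpha) = 0.65^4 * 0.25^-3 = 11.4244.
sum = 0.03557 + 11.4244 = 11.45997.
D = (1/3)*log(11.45997) = 0.8130

0.8130


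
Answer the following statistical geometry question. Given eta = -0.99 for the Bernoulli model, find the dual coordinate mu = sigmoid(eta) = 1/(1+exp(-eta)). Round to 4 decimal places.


Dual coordinate (expectation parameter) for Bernoulli:
mu = 1/(1+exp(-eta)).
eta = -0.99.
exp(-eta) = exp(0.99) = 2.691234.
mu = 1/(1+2.691234) = 0.2709

0.2709


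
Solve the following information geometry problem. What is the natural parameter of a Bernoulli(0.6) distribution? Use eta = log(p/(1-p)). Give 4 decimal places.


Natural parameter for Bernoulli: eta = log(p/(1-p)).
p = 0.6, 1-p = 0.4.
p/(1-p) = 1.5.
eta = log(1.5) = 0.4055

0.4055


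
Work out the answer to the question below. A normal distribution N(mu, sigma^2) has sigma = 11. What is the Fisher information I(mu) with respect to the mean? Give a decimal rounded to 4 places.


The Fisher information for the mean of a normal distribution is I(mu) = 1/sigma^2.
sigma = 11, so sigma^2 = 121.
I(mu) = 1/121 = 0.0083

0.0083


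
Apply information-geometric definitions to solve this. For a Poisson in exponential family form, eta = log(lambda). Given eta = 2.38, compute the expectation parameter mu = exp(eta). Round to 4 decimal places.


Expectation parameter for Poisson exponential family:
mu = exp(eta).
eta = 2.38.
mu = exp(2.38) = 10.8049

10.8049


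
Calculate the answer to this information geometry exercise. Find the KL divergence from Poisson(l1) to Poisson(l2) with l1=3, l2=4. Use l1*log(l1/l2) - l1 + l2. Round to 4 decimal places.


KL divergence for Poisson:
KL = l1*log(l1/l2) - l1 + l2.
l1 = 3, l2 = 4.
log(3/4) = -0.287682.
l1*log(l1/l2) = 3 * -0.287682 = -0.863046.
KL = -0.863046 - 3 + 4 = 0.1370

0.1370


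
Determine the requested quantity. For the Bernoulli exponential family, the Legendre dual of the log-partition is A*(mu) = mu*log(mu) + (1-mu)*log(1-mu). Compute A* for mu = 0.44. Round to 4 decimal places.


Legendre transform for Bernoulli:
A*(mu) = mu*log(mu) + (1-mu)*log(1-mu).
mu = 0.44, 1-mu = 0.56.
mu*log(mu) = 0.44*log(0.44) = -0.361231.
(1-mu)*log(1-mu) = 0.56*log(0.56) = -0.324698.
A* = -0.361231 + -0.324698 = -0.6859

-0.6859


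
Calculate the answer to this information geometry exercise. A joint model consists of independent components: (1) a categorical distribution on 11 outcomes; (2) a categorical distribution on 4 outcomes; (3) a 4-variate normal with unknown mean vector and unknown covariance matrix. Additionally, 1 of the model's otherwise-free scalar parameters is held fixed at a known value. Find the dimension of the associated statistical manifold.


The dimension of a statistical manifold equals the number of free
(independent) real parameters of the model. For a product of independent
blocks the parameter counts add.
- categorical on 11 outcomes (probabilities sum to 1): 11-1 = 10.
- categorical on 4 outcomes (probabilities sum to 1): 4-1 = 3.
- 4-variate normal: 4 (mean) + 4*5/2 = 10 (symmetric covariance) = 14.
Total = 10 + 3 + 14 = 27.
1 parameter(s) fixed at known values: 27 - 1 = 26.
Dimension = 26

26


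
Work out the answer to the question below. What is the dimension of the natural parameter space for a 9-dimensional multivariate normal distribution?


Exponential family dimension calculation:
For 9-dim MVN: mean has 9 params, covariance has 9*10/2 = 45 unique entries.
Total dim = 9 + 45 = 54.

54


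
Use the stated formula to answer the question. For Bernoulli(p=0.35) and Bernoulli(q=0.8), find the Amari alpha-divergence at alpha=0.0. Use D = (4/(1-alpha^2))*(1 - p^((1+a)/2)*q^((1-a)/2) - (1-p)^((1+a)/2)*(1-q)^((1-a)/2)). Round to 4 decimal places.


Amari alpha-divergence:
D = (4/(1-alpha^2))*(1 - p^((1+a)/2)*q^((1-a)/2) - (1-p)^((1+a)/2)*(1-q)^((1-a)/2)).
alpha = 0.0, p = 0.35, q = 0.8.
e1 = (1+alpha)/2 = 0.5, e2 = (1-alpha)/2 = 0.5.
t1 = p^e1 * q^e2 = 0.35^0.5 * 0.8^0.5 = 0.52915.
t2 = (1-p)^e1 * (1-q)^e2 = 0.65^0.5 * 0.2^0.5 = 0.360555.
4/(1-alpha^2) = 4.0.
D = 4.0*(1 - 0.52915 - 0.360555) = 0.4412

0.4412


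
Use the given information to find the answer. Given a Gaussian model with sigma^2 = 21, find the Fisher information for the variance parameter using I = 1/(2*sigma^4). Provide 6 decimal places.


Fisher information for variance: I(sigma^2) = 1/(2*sigma^4).
sigma^2 = 21, so sigma^4 = 441.
I = 1/(2*441) = 1/882 = 0.001134

0.001134


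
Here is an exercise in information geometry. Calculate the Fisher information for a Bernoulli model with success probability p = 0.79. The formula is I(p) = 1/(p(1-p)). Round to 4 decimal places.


For Bernoulli(p), Fisher information is I(p) = 1/(p*(1-p)).
p = 0.79, 1-p = 0.21.
p*(1-p) = 0.1659.
I(p) = 1/0.1659 = 6.0277

6.0277


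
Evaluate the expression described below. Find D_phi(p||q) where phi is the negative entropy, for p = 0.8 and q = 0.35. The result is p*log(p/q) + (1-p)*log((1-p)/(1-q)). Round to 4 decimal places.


Bregman divergence with negative entropy generator:
D = p*log(p/q) + (1-p)*log((1-p)/(1-q)).
p = 0.8, q = 0.35.
p*log(p/q) = 0.8*log(0.8/0.35) = 0.661343.
(1-p)*log((1-p)/(1-q)) = 0.2*log(0.2/0.65) = -0.235731.
D = 0.661343 + -0.235731 = 0.4256

0.4256


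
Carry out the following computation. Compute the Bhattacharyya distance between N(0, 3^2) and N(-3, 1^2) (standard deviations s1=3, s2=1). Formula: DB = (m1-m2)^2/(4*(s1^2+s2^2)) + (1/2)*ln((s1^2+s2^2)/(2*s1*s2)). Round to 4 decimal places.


Bhattacharyya distance between two Gaussians:
DB = (m1-m2)^2/(4*(s1^2+s2^2)) + (1/2)*ln((s1^2+s2^2)/(2*s1*s2)).
(m1-m2)^2 = (3)^2 = 9.
s1^2+s2^2 = 9 + 1 = 10.
term1 = 9/40 = 0.225.
term2 = 0.5*ln(10/6.0) = 0.255413.
DB = 0.225 + 0.255413 = 0.4804

0.4804


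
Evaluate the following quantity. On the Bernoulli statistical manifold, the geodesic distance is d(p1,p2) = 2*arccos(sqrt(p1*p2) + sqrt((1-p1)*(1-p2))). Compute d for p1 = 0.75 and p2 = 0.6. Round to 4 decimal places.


Geodesic distance on Bernoulli manifold:
d(p1,p2) = 2*arccos(sqrt(p1*p2) + sqrt((1-p1)*(1-p2))).
sqrt(p1*p2) = sqrt(0.75*0.6) = 0.67082.
sqrt((1-p1)*(1-p2)) = sqrt(0.25*0.4) = 0.316228.
arg = 0.67082 + 0.316228 = 0.987048.
d = 2*arccos(0.987048) = 0.3222

0.3222


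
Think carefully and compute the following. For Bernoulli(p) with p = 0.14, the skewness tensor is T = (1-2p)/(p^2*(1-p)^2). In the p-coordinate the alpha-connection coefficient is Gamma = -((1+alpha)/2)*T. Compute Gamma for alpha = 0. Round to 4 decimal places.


Skewness (Amari-Chentsov) tensor: T = (1-2p)/(p^2*(1-p)^2).
p = 0.14, 1-2p = 0.72, p^2 = 0.0196, (1-p)^2 = 0.7396.
T = 0.72/(0.0196 * 0.7396) = 49.668326.
In the p-coordinate, Gamma^(alpha) = Gamma^(0) - (alpha/2)*T with Gamma^(0) = (1/2)*g'(p) = -T/2,
so Gamma^(alpha) = -((1+alpha)/2)*T.
alpha = 0, -(1+alpha)/2 = -0.5.
Gamma = -0.5 * 49.668326 = -24.8342

-24.8342


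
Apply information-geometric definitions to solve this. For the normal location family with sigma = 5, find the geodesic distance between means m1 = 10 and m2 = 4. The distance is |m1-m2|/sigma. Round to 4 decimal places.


On the fixed-variance normal subfamily, geodesic distance = |m1-m2|/sigma.
|10 - 4| = 6.
sigma = 5.
d = 6/5 = 1.2000

1.2000


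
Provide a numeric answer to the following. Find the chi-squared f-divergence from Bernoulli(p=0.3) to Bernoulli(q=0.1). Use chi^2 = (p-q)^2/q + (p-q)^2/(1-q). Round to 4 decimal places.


Chi-squared divergence between Bernoulli distributions:
chi^2 = (p-q)^2/q + (p-q)^2/(1-q).
p = 0.3, q = 0.1, p-q = 0.2.
(p-q)^2 = 0.04.
term1 = 0.04/0.1 = 0.4.
term2 = 0.04/0.9 = 0.044444.
chi^2 = 0.4 + 0.044444 = 0.4444

0.4444


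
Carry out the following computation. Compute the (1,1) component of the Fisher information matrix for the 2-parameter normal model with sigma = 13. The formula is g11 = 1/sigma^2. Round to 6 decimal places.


For the 2-parameter normal family, the Fisher metric has:
  g11 = 1/sigma^2, g22 = 2/sigma^2.
sigma = 13, sigma^2 = 169.
g11 = 0.005917

0.005917


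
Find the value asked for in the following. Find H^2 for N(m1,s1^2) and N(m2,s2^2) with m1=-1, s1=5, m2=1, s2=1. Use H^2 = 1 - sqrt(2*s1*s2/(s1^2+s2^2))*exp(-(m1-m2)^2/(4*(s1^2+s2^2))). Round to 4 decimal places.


Squared Hellinger distance for Gaussians:
H^2 = 1 - sqrt(2*s1*s2/(s1^2+s2^2)) * exp(-(m1-m2)^2/(4*(s1^2+s2^2))).
s1^2 = 25, s2^2 = 1, s1^2+s2^2 = 26.
sqrt(2*5*1/(26)) = 0.620174.
(m1-m2)^2 = (-2)^2 = 4.
exp(-4/(4*26)) = exp(-0.038462) = 0.962269.
H^2 = 1 - 0.620174*0.962269 = 0.4032

0.4032


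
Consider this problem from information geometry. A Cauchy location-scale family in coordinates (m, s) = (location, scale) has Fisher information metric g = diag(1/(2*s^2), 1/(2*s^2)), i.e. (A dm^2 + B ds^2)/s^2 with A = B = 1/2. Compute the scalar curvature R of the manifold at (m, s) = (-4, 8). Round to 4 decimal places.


The metric has the form g = (A dm^2 + B ds^2)/s^2 with A = 1/2, B = 1/2.
Substitute u = sqrt(A/B)*m: g = B*(du^2 + ds^2)/s^2, i.e. B times the
Poincare upper half-plane metric, which has constant Gaussian curvature -1.
Scaling a 2D metric by a constant c divides the Gaussian curvature by c,
so K = -1/B = -1/(1/2) = -2.0000 everywhere (the point (m, s) = (-4, 8) is irrelevant:
the curvature is constant).
Scalar curvature in dimension 2: R = 2K = -2/(1/2) = -4.0000.

-4.0000


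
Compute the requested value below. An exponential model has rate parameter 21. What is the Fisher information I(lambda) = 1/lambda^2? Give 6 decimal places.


Fisher information for exponential: I(lambda) = 1/lambda^2.
lambda = 21, lambda^2 = 441.
I = 1/441 = 0.002268

0.002268


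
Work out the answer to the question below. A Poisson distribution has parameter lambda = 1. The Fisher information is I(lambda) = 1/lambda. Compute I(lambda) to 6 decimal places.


Fisher information for Poisson: I(lambda) = 1/lambda.
lambda = 1.
I(lambda) = 1/1 = 1.000000

1.000000


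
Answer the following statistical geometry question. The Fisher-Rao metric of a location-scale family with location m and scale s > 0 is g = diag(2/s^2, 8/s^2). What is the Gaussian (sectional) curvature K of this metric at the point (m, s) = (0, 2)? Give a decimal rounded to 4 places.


The metric has the form g = (A dm^2 + B ds^2)/s^2 with A = 2, B = 8.
Substitute u = sqrt(A/B)*m: g = B*(du^2 + ds^2)/s^2, i.e. B times the
Poincare upper half-plane metric, which has constant Gaussian curvature -1.
Scaling a 2D metric by a constant c divides the Gaussian curvature by c,
so K = -1/B = -1/(8) = -0.1250 everywhere (the point (m, s) = (0, 2) is irrelevant:
the curvature is constant).
The requested Gaussian curvature is K = -0.1250.

-0.1250


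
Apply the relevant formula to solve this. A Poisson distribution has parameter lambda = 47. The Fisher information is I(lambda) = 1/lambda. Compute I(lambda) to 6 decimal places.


Fisher information for Poisson: I(lambda) = 1/lambda.
lambda = 47.
I(lambda) = 1/47 = 0.021277

0.021277


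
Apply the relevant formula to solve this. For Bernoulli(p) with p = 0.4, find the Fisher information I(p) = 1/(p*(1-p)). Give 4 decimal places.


For Bernoulli(p), Fisher information is I(p) = 1/(p*(1-p)).
p = 0.4, 1-p = 0.6.
p*(1-p) = 0.24.
I(p) = 1/0.24 = 4.1667

4.1667


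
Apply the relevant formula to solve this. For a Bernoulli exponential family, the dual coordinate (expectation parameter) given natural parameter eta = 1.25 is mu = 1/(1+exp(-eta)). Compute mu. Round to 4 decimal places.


Dual coordinate (expectation parameter) for Bernoulli:
mu = 1/(1+exp(-eta)).
eta = 1.25.
exp(-eta) = exp(-1.25) = 0.286505.
mu = 1/(1+0.286505) = 0.7773

0.7773


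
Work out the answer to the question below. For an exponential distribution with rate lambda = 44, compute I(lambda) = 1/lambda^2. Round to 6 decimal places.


Fisher information for exponential: I(lambda) = 1/lambda^2.
lambda = 44, lambda^2 = 1936.
I = 1/1936 = 0.000517

0.000517


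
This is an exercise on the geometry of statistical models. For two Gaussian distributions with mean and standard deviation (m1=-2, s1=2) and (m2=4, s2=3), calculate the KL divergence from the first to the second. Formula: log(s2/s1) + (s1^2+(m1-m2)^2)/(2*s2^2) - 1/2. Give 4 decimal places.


KL divergence between normal distributions:
KL = log(s2/s1) + (s1^2 + (m1-m2)^2)/(2*s2^2) - 1/2.
log(3/2) = 0.405465.
(2^2 + (-2-4)^2)/(2*3^2) = (4 + 36)/18 = 2.222222.
KL = 0.405465 + 2.222222 - 0.5 = 2.1277

2.1277


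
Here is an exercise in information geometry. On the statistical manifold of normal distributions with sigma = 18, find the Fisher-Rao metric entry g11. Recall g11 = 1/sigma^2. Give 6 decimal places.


For the 2-parameter normal family, the Fisher metric has:
  g11 = 1/sigma^2, g22 = 2/sigma^2.
sigma = 18, sigma^2 = 324.
g11 = 0.003086

0.003086


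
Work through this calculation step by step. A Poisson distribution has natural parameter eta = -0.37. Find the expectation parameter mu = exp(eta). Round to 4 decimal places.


Expectation parameter for Poisson exponential family:
mu = exp(eta).
eta = -0.37.
mu = exp(-0.37) = 0.6907

0.6907


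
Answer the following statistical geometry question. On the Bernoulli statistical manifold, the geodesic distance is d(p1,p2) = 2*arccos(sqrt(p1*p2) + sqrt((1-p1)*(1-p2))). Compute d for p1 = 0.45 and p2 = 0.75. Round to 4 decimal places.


Geodesic distance on Bernoulli manifold:
d(p1,p2) = 2*arccos(sqrt(p1*p2) + sqrt((1-p1)*(1-p2))).
sqrt(p1*p2) = sqrt(0.45*0.75) = 0.580948.
sqrt((1-p1)*(1-p2)) = sqrt(0.55*0.25) = 0.37081.
arg = 0.580948 + 0.37081 = 0.951757.
d = 2*arccos(0.951757) = 0.6238

0.6238


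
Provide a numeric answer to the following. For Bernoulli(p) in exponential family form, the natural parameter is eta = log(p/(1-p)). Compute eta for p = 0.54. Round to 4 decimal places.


Natural parameter for Bernoulli: eta = log(p/(1-p)).
p = 0.54, 1-p = 0.46.
p/(1-p) = 1.173913.
eta = log(1.173913) = 0.1603

0.1603


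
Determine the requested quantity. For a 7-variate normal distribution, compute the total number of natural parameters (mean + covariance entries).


Exponential family dimension calculation:
For 7-dim MVN: mean has 7 params, covariance has 7*8/2 = 28 unique entries.
Total dim = 7 + 28 = 35.

35


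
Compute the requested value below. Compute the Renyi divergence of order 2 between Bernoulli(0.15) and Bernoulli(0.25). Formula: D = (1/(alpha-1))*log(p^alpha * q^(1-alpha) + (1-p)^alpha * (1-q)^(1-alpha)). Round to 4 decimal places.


Renyi divergence of order alpha between Bernoulli distributions:
D = (1/(alpha-1))*log(p^alpha * q^(1-alpha) + (1-p)^alpha * (1-q)^(1-alpha)).
alpha = 2, p = 0.15, q = 0.25.
p^alpha * q^(1-alpha) = 0.15^2 * 0.25^-1 = 0.09.
(1-p)^alpha * (1-q)^(1-alpha) = 0.85^2 * 0.75^-1 = 0.963333.
sum = 0.09 + 0.963333 = 1.053333.
D = (1/1)*log(1.053333) = 0.0520

0.0520


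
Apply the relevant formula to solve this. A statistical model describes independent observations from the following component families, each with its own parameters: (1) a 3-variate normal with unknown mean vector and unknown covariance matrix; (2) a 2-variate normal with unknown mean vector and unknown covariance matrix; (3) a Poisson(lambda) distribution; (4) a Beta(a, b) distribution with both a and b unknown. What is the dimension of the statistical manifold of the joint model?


The dimension of a statistical manifold equals the number of free
(independent) real parameters of the model. For a product of independent
blocks the parameter counts add.
- 3-variate normal: 3 (mean) + 3*4/2 = 6 (symmetric covariance) = 9.
- 2-variate normal: 2 (mean) + 2*3/2 = 3 (symmetric covariance) = 5.
- Poisson (lambda): 1.
- Beta (a, b): 2.
Total = 9 + 5 + 1 + 2 = 17.
Dimension = 17

17


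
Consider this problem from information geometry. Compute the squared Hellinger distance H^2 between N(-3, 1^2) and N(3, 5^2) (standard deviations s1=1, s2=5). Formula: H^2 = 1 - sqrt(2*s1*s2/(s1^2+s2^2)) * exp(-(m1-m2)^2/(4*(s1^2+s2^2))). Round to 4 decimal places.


Squared Hellinger distance for Gaussians:
H^2 = 1 - sqrt(2*s1*s2/(s1^2+s2^2)) * exp(-(m1-m2)^2/(4*(s1^2+s2^2))).
s1^2 = 1, s2^2 = 25, s1^2+s2^2 = 26.
sqrt(2*1*5/(26)) = 0.620174.
(m1-m2)^2 = (-6)^2 = 36.
exp(-36/(4*26)) = exp(-0.346154) = 0.707404.
H^2 = 1 - 0.620174*0.707404 = 0.5613

0.5613


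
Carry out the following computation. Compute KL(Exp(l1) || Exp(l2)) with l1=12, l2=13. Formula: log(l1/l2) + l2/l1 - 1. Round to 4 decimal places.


KL divergence for exponential family:
KL = log(l1/l2) + l2/l1 - 1.
log(12/13) = -0.080043.
13/12 = 1.083333.
KL = -0.080043 + 1.083333 - 1 = 0.0033

0.0033


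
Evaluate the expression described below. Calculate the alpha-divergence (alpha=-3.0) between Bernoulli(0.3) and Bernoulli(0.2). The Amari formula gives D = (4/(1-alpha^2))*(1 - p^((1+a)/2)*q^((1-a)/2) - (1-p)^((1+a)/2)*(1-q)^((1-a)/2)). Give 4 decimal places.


Amari alpha-divergence:
D = (4/(1-alpha^2))*(1 - p^((1+a)/2)*q^((1-a)/2) - (1-p)^((1+a)/2)*(1-q)^((1-a)/2)).
alpha = -3.0, p = 0.3, q = 0.2.
e1 = (1+alpha)/2 = -1.0, e2 = (1-alpha)/2 = 2.0.
t1 = p^e1 * q^e2 = 0.3^-1.0 * 0.2^2.0 = 0.133333.
t2 = (1-p)^e1 * (1-q)^e2 = 0.7^-1.0 * 0.8^2.0 = 0.914286.
4/(1-alpha^2) = -0.5.
D = -0.5*(1 - 0.133333 - 0.914286) = 0.0238

0.0238


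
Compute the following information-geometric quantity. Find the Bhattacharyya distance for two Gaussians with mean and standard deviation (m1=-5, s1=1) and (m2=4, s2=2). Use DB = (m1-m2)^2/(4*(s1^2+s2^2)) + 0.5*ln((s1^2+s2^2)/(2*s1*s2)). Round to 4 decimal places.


Bhattacharyya distance between two Gaussians:
DB = (m1-m2)^2/(4*(s1^2+s2^2)) + (1/2)*ln((s1^2+s2^2)/(2*s1*s2)).
(m1-m2)^2 = (-9)^2 = 81.
s1^2+s2^2 = 1 + 4 = 5.
term1 = 81/20 = 4.05.
term2 = 0.5*ln(5/4.0) = 0.111572.
DB = 4.05 + 0.111572 = 4.1616

4.1616


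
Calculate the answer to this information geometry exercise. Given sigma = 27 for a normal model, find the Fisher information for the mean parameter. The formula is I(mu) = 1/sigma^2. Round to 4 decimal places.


The Fisher information for the mean of a normal distribution is I(mu) = 1/sigma^2.
sigma = 27, so sigma^2 = 729.
I(mu) = 1/729 = 0.0014

0.0014


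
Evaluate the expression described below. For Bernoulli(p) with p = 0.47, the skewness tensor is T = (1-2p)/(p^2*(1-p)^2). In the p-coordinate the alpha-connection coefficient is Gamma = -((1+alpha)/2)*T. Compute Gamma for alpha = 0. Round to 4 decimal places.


Skewness (Amari-Chentsov) tensor: T = (1-2p)/(p^2*(1-p)^2).
p = 0.47, 1-2p = 0.06, p^2 = 0.2209, (1-p)^2 = 0.2809.
T = 0.06/(0.2209 * 0.2809) = 0.96695.
In the p-coordinate, Gamma^(alpha) = Gamma^(0) - (alpha/2)*T with Gamma^(0) = (1/2)*g'(p) = -T/2,
so Gamma^(alpha) = -((1+alpha)/2)*T.
alpha = 0, -(1+alpha)/2 = -0.5.
Gamma = -0.5 * 0.96695 = -0.4835

-0.4835


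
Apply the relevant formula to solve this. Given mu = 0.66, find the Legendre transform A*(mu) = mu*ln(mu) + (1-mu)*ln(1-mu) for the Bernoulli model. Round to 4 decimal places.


Legendre transform for Bernoulli:
A*(mu) = mu*log(mu) + (1-mu)*log(1-mu).
mu = 0.66, 1-mu = 0.34.
mu*log(mu) = 0.66*log(0.66) = -0.27424.
(1-mu)*log(1-mu) = 0.34*log(0.34) = -0.366795.
A* = -0.27424 + -0.366795 = -0.6410

-0.6410


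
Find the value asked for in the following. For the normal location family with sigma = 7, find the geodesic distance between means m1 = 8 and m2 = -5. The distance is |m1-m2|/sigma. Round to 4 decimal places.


On the fixed-variance normal subfamily, geodesic distance = |m1-m2|/sigma.
|8 - -5| = 13.
sigma = 7.
d = 13/7 = 1.8571

1.8571


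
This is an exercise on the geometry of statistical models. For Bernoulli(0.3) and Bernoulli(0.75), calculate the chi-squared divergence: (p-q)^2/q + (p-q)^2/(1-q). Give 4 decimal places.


Chi-squared divergence between Bernoulli distributions:
chi^2 = (p-q)^2/q + (p-q)^2/(1-q).
p = 0.3, q = 0.75, p-q = -0.45.
(p-q)^2 = 0.2025.
term1 = 0.2025/0.75 = 0.27.
term2 = 0.2025/0.25 = 0.81.
chi^2 = 0.27 + 0.81 = 1.0800

1.0800


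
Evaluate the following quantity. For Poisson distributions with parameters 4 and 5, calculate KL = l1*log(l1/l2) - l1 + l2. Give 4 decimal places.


KL divergence for Poisson:
KL = l1*log(l1/l2) - l1 + l2.
l1 = 4, l2 = 5.
log(4/5) = -0.223144.
l1*log(l1/l2) = 4 * -0.223144 = -0.892574.
KL = -0.892574 - 4 + 5 = 0.1074

0.1074


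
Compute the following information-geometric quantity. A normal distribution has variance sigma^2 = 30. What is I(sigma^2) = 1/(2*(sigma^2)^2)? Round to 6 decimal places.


Fisher information for variance: I(sigma^2) = 1/(2*sigma^4).
sigma^2 = 30, so sigma^4 = 900.
I = 1/(2*900) = 1/1800 = 0.000556

0.000556


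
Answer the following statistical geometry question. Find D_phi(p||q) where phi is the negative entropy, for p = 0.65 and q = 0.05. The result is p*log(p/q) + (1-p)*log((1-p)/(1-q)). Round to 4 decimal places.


Bregman divergence with negative entropy generator:
D = p*log(p/q) + (1-p)*log((1-p)/(1-q)).
p = 0.65, q = 0.05.
p*log(p/q) = 0.65*log(0.65/0.05) = 1.667217.
(1-p)*log((1-p)/(1-q)) = 0.35*log(0.35/0.95) = -0.349485.
D = 1.667217 + -0.349485 = 1.3177

1.3177


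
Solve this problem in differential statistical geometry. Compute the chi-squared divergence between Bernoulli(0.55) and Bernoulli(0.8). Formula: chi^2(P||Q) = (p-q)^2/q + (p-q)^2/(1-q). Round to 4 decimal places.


Chi-squared divergence between Bernoulli distributions:
chi^2 = (p-q)^2/q + (p-q)^2/(1-q).
p = 0.55, q = 0.8, p-q = -0.25.
(p-q)^2 = 0.0625.
term1 = 0.0625/0.8 = 0.078125.
term2 = 0.0625/0.2 = 0.3125.
chi^2 = 0.078125 + 0.3125 = 0.3906

0.3906


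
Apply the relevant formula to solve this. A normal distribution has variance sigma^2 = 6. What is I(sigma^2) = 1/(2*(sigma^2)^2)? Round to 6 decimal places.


Fisher information for variance: I(sigma^2) = 1/(2*sigma^4).
sigma^2 = 6, so sigma^4 = 36.
I = 1/(2*36) = 1/72 = 0.013889

0.013889


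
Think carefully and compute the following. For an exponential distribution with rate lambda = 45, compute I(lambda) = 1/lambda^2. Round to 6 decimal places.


Fisher information for exponential: I(lambda) = 1/lambda^2.
lambda = 45, lambda^2 = 2025.
I = 1/2025 = 0.000494

0.000494


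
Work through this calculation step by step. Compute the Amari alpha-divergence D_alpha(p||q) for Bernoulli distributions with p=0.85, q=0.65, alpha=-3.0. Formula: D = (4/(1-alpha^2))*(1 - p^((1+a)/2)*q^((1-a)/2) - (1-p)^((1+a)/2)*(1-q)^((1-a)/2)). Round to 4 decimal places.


Amari alpha-divergence:
D = (4/(1-alpha^2))*(1 - p^((1+a)/2)*q^((1-a)/2) - (1-p)^((1+a)/2)*(1-q)^((1-a)/2)).
alpha = -3.0, p = 0.85, q = 0.65.
e1 = (1+alpha)/2 = -1.0, e2 = (1-alpha)/2 = 2.0.
t1 = p^e1 * q^e2 = 0.85^-1.0 * 0.65^2.0 = 0.497059.
t2 = (1-p)^e1 * (1-q)^e2 = 0.15^-1.0 * 0.35^2.0 = 0.816667.
4/(1-alpha^2) = -0.5.
D = -0.5*(1 - 0.497059 - 0.816667) = 0.1569

0.1569


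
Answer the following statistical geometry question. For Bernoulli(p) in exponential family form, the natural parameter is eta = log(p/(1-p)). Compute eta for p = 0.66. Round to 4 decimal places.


Natural parameter for Bernoulli: eta = log(p/(1-p)).
p = 0.66, 1-p = 0.34.
p/(1-p) = 1.941176.
eta = log(1.941176) = 0.6633

0.6633


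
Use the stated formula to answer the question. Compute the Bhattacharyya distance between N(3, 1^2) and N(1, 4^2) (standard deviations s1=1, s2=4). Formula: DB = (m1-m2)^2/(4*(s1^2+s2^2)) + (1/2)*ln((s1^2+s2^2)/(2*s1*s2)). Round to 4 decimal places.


Bhattacharyya distance between two Gaussians:
DB = (m1-m2)^2/(4*(s1^2+s2^2)) + (1/2)*ln((s1^2+s2^2)/(2*s1*s2)).
(m1-m2)^2 = (2)^2 = 4.
s1^2+s2^2 = 1 + 16 = 17.
term1 = 4/68 = 0.058824.
term2 = 0.5*ln(17/8.0) = 0.376886.
DB = 0.058824 + 0.376886 = 0.4357

0.4357


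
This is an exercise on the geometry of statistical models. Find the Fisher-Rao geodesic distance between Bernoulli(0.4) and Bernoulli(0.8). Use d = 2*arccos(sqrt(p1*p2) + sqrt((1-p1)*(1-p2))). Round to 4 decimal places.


Geodesic distance on Bernoulli manifold:
d(p1,p2) = 2*arccos(sqrt(p1*p2) + sqrt((1-p1)*(1-p2))).
sqrt(p1*p2) = sqrt(0.4*0.8) = 0.565685.
sqrt((1-p1)*(1-p2)) = sqrt(0.6*0.2) = 0.34641.
arg = 0.565685 + 0.34641 = 0.912096.
d = 2*arccos(0.912096) = 0.8449

0.8449


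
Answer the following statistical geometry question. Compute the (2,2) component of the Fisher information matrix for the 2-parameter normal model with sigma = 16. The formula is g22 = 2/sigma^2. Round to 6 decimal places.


For the 2-parameter normal family, the Fisher metric has:
  g11 = 1/sigma^2, g22 = 2/sigma^2.
sigma = 16, sigma^2 = 256.
g22 = 0.007813

0.007813


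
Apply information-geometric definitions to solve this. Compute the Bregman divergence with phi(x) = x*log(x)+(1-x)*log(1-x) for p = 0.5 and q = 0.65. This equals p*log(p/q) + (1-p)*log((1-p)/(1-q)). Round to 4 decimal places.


Bregman divergence with negative entropy generator:
D = p*log(p/q) + (1-p)*log((1-p)/(1-q)).
p = 0.5, q = 0.65.
p*log(p/q) = 0.5*log(0.5/0.65) = -0.131182.
(1-p)*log((1-p)/(1-q)) = 0.5*log(0.5/0.35) = 0.178337.
D = -0.131182 + 0.178337 = 0.0472

0.0472


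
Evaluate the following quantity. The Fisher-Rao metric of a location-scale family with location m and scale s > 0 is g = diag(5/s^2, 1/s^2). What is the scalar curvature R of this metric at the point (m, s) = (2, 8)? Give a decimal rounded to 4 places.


The metric has the form g = (A dm^2 + B ds^2)/s^2 with A = 5, B = 1.
Substitute u = sqrt(A/B)*m: g = B*(du^2 + ds^2)/s^2, i.e. B times the
Poincare upper half-plane metric, which has constant Gaussian curvature -1.
Scaling a 2D metric by a constant c divides the Gaussian curvature by c,
so K = -1/B = -1/(1) = -1.0000 everywhere (the point (m, s) = (2, 8) is irrelevant:
the curvature is constant).
Scalar curvature in dimension 2: R = 2K = -2/(1) = -2.0000.

-2.0000


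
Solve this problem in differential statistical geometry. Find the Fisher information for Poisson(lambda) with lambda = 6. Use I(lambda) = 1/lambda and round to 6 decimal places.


Fisher information for Poisson: I(lambda) = 1/lambda.
lambda = 6.
I(lambda) = 1/6 = 0.166667

0.166667


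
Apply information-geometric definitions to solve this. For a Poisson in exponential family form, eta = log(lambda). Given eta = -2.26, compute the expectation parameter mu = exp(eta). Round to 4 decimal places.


Expectation parameter for Poisson exponential family:
mu = exp(eta).
eta = -2.26.
mu = exp(-2.26) = 0.1044

0.1044


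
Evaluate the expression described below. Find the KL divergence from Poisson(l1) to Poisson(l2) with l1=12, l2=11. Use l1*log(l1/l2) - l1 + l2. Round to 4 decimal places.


KL divergence for Poisson:
KL = l1*log(l1/l2) - l1 + l2.
l1 = 12, l2 = 11.
log(12/11) = 0.087011.
l1*log(l1/l2) = 12 * 0.087011 = 1.044137.
KL = 1.044137 - 12 + 11 = 0.0441

0.0441


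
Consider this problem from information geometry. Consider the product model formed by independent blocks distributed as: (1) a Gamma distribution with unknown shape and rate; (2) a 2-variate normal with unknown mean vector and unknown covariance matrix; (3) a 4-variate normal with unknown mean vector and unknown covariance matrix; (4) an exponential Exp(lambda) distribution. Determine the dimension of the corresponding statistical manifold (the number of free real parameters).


The dimension of a statistical manifold equals the number of free
(independent) real parameters of the model. For a product of independent
blocks the parameter counts add.
- Gamma (shape, rate): 2.
- 2-variate normal: 2 (mean) + 2*3/2 = 3 (symmetric covariance) = 5.
- 4-variate normal: 4 (mean) + 4*5/2 = 10 (symmetric covariance) = 14.
- exponential (lambda): 1.
Total = 2 + 5 + 14 + 1 = 22.
Dimension = 22

22
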